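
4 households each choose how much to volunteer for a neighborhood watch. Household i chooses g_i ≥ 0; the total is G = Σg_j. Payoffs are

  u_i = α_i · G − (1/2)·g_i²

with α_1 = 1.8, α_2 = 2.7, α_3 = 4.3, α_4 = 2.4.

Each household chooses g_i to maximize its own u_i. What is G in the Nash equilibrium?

11.2

Household i's FOC: ∂u_i/∂g_i = α_i − g_i = 0, so g_i* = α_i.
NE contributions = (1.8, 2.7, 4.3, 2.4); G = 11.2.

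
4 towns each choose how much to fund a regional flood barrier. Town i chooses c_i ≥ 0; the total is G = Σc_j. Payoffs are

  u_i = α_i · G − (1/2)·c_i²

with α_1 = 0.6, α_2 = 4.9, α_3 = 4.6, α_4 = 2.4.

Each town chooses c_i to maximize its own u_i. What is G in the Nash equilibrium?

Town i's FOC: ∂u_i/∂c_i = α_i − c_i = 0, so c_i* = α_i.
NE contributions = (0.6, 4.9, 4.6, 2.4); G = 12.5.

12.5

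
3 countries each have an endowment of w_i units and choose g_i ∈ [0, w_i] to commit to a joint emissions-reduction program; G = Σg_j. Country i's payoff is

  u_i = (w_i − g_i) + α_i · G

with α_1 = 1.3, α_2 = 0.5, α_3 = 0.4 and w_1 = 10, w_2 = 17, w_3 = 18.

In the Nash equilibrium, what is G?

∂u_i/∂g_i = α_i − 1, so country i contributes w_i if α_i > 1, else 0.
α_i > 1 for i ∈ {1}; NE contributions (10, 0, 0), G = 10.

10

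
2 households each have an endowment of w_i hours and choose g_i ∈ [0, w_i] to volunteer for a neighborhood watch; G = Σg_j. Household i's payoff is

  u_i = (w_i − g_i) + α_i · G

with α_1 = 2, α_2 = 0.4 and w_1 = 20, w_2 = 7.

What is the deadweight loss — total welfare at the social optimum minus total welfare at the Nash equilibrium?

∂u_i/∂g_i = α_i − 1, so household i contributes w_i if α_i > 1, else 0.
α_i > 1 for i ∈ {1}; NE contributions (20, 0), G = 20.
W^NE = Σw_i − G^NE + (Σα_i)·G^NE = 27 + 1.4·20 = 55.
Planner: ∂(Σu_j)/∂g_i = Σα_j − 1 = 1.4 > 0, so everyone contributes w_i; G^SO = 27, W^SO = 27 + 1.4·27 = 64.8.
Deadweight loss = 9.8.

9.8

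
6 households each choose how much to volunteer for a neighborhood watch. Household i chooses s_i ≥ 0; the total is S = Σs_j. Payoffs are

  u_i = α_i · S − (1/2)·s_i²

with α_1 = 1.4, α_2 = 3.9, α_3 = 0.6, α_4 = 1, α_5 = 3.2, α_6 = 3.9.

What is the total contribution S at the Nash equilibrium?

14

Household i's FOC: ∂u_i/∂s_i = α_i − s_i = 0, so s_i* = α_i.
NE contributions = (1.4, 3.9, 0.6, 1, 3.2, 3.9); S = 14.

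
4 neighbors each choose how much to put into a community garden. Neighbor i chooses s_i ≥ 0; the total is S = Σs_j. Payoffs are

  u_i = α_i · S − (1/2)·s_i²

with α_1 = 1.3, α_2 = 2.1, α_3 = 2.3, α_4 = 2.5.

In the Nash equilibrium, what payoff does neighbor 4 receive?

Neighbor i's FOC: ∂u_i/∂s_i = α_i − s_i = 0, so s_i* = α_i.
NE contributions = (1.3, 2.1, 2.3, 2.5); S = 8.2.
u_4 = α_4·S − ½·(s_4)² = 2.5·8.2 − ½·2.5² = 17.375.

17.375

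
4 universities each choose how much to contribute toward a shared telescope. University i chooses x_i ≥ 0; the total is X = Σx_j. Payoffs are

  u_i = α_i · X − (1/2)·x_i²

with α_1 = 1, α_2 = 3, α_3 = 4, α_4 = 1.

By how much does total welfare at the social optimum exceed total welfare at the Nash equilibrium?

94.5

University i's FOC: ∂u_i/∂x_i = α_i − x_i = 0, so x_i* = α_i.
NE contributions = (1, 3, 4, 1); X = 9.
W^NE = (Σα)·X − ½Σα_i² = 9² − ½·27 = 67.5.
Planner sets x_i = Σα_j = 9 for every i, so X^SO = 4·9 = 36.
W^SO = (Σα)·X^SO − ½·4·(Σα)² = (4/2)·9² = 162.
Deadweight loss = W^SO − W^NE = 94.5.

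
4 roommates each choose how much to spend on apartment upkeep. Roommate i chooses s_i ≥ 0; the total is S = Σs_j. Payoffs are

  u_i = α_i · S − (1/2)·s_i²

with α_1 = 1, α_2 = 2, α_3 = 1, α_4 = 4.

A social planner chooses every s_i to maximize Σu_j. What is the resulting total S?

Planner FOC: ∂(Σu_j)/∂s_i = (Σα_j) − s_i = 0, so s_i^SO = Σα_j = 8 for every i; S^SO = 32.

32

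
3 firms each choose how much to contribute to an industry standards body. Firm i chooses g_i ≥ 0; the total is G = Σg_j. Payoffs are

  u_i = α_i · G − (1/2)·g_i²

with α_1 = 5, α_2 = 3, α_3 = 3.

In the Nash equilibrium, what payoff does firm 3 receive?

28.5

Firm i's FOC: ∂u_i/∂g_i = α_i − g_i = 0, so g_i* = α_i.
NE contributions = (5, 3, 3); G = 11.
u_3 = α_3·G − ½·(g_3)² = 3·11 − ½·3² = 28.5.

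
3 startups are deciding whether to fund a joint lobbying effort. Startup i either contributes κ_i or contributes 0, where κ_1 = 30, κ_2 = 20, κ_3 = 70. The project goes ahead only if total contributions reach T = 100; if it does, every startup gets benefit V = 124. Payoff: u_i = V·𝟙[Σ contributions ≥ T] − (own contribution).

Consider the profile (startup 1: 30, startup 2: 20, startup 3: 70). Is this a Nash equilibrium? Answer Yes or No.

No

Total = 120 ≥ 100: provided.
Startup 1 (pledges 30, payoff 94): dropping to 0 → total 90, payoff 0. No gain.
Startup 2 (pledges 20, payoff 104): dropping to 0 → total 100, payoff 124. Profitable deviation.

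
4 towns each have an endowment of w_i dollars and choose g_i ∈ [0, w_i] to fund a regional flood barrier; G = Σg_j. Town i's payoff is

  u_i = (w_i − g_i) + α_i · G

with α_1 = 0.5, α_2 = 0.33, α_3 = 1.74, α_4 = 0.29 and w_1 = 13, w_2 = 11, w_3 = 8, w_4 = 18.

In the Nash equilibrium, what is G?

8

∂u_i/∂g_i = α_i − 1, so town i contributes w_i if α_i > 1, else 0.
α_i > 1 for i ∈ {3}; NE contributions (0, 0, 8, 0), G = 8.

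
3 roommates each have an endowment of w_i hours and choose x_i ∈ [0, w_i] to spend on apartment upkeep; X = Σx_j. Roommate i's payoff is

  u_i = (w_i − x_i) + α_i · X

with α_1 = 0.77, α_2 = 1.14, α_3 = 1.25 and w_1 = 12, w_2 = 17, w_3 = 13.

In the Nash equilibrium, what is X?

30

∂u_i/∂x_i = α_i − 1, so roommate i contributes w_i if α_i > 1, else 0.
α_i > 1 for i ∈ {2, 3}; NE contributions (0, 17, 13), X = 30.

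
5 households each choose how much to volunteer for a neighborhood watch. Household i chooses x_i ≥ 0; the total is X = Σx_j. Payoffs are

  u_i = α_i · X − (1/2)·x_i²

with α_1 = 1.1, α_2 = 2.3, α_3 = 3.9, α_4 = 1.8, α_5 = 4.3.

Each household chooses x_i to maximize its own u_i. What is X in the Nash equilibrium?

13.4

Household i's FOC: ∂u_i/∂x_i = α_i − x_i = 0, so x_i* = α_i.
NE contributions = (1.1, 2.3, 3.9, 1.8, 4.3); X = 13.4.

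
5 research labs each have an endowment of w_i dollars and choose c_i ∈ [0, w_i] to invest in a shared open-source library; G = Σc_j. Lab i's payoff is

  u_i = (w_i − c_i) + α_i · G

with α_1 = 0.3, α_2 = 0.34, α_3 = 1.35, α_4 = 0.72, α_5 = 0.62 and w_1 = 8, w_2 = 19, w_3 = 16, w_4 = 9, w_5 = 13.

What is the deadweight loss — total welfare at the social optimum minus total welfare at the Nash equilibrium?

∂u_i/∂c_i = α_i − 1, so lab i contributes w_i if α_i > 1, else 0.
α_i > 1 for i ∈ {3}; NE contributions (0, 0, 16, 0, 0), G = 16.
W^NE = Σw_i − G^NE + (Σα_i)·G^NE = 65 + 2.33·16 = 102.28.
Planner: ∂(Σu_j)/∂c_i = Σα_j − 1 = 2.33 > 0, so everyone contributes w_i; G^SO = 65, W^SO = 65 + 2.33·65 = 216.45.
Deadweight loss = 114.17.

114.17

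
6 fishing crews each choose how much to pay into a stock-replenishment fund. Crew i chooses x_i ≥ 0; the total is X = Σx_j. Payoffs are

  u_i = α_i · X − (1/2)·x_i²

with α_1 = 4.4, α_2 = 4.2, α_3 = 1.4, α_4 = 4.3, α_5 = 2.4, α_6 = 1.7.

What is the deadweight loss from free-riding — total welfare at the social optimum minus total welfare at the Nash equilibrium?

Crew i's FOC: ∂u_i/∂x_i = α_i − x_i = 0, so x_i* = α_i.
NE contributions = (4.4, 4.2, 1.4, 4.3, 2.4, 1.7); X = 18.4.
W^NE = (Σα)·X − ½Σα_i² = 18.4² − ½·66.1 = 305.51.
Planner sets x_i = Σα_j = 18.4 for every i, so X^SO = 6·18.4 = 110.4.
W^SO = (Σα)·X^SO − ½·6·(Σα)² = (6/2)·18.4² = 1015.68.
Deadweight loss = W^SO − W^NE = 710.17.

710.17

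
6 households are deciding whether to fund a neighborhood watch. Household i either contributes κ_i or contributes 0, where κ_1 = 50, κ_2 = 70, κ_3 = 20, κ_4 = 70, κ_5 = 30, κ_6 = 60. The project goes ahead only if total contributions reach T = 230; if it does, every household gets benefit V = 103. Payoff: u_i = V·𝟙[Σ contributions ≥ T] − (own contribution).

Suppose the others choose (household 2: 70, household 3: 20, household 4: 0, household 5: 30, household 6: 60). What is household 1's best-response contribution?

50

Others' total = 180. Contributing 50 brings total to 230 ≥ 230: gain V − κ_1 = 53.
Best response: 50.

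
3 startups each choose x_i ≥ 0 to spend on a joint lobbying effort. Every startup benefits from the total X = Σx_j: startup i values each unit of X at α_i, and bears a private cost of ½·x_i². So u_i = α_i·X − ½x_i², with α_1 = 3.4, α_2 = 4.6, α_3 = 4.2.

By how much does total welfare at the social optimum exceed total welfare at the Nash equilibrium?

Startup i's FOC: ∂u_i/∂x_i = α_i − x_i = 0, so x_i* = α_i.
NE contributions = (3.4, 4.6, 4.2); X = 12.2.
W^NE = (Σα)·X − ½Σα_i² = 12.2² − ½·50.36 = 123.66.
Planner sets x_i = Σα_j = 12.2 for every i, so X^SO = 3·12.2 = 36.6.
W^SO = (Σα)·X^SO − ½·3·(Σα)² = (3/2)·12.2² = 223.26.
Deadweight loss = W^SO − W^NE = 99.6.

99.6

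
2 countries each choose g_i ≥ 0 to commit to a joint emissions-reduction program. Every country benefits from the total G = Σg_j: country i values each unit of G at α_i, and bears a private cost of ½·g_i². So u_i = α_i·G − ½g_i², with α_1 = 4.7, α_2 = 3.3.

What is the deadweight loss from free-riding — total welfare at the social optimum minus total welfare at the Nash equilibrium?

16.49

Country i's FOC: ∂u_i/∂g_i = α_i − g_i = 0, so g_i* = α_i.
NE contributions = (4.7, 3.3); G = 8.
W^NE = (Σα)·G − ½Σα_i² = 8² − ½·32.98 = 47.51.
Planner sets g_i = Σα_j = 8 for every i, so G^SO = 2·8 = 16.
W^SO = (Σα)·G^SO − ½·2·(Σα)² = (2/2)·8² = 64.
Deadweight loss = W^SO − W^NE = 16.49.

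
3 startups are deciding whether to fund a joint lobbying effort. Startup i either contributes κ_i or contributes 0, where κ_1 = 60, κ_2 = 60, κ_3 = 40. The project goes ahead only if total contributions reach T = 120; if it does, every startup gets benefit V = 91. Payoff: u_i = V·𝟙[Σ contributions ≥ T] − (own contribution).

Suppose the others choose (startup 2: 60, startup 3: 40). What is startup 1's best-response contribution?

Others' total = 100. Contributing 60 brings total to 160 ≥ 120: gain V − κ_1 = 31.
Best response: 60.

60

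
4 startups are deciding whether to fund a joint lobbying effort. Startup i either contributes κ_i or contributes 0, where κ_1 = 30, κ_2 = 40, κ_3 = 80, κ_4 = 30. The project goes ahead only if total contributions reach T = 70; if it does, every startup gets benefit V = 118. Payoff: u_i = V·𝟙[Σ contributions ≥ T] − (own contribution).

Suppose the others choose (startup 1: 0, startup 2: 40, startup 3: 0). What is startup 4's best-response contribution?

Others' total = 40. Contributing 30 brings total to 70 ≥ 70: gain V − κ_4 = 88.
Best response: 30.

30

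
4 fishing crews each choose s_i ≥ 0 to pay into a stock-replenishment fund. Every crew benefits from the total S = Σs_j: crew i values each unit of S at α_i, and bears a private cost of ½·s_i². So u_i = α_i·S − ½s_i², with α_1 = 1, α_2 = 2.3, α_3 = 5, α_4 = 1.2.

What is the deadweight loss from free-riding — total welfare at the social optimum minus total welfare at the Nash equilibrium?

106.615

Crew i's FOC: ∂u_i/∂s_i = α_i − s_i = 0, so s_i* = α_i.
NE contributions = (1, 2.3, 5, 1.2); S = 9.5.
W^NE = (Σα)·S − ½Σα_i² = 9.5² − ½·32.73 = 73.885.
Planner sets s_i = Σα_j = 9.5 for every i, so S^SO = 4·9.5 = 38.
W^SO = (Σα)·S^SO − ½·4·(Σα)² = (4/2)·9.5² = 180.5.
Deadweight loss = W^SO − W^NE = 106.615.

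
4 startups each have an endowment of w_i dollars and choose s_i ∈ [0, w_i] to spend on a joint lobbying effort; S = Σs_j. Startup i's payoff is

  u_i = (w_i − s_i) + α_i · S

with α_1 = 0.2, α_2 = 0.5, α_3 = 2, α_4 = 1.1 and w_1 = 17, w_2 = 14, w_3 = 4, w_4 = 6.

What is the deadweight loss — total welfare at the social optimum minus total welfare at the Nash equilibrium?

86.8

∂u_i/∂s_i = α_i − 1, so startup i contributes w_i if α_i > 1, else 0.
α_i > 1 for i ∈ {3, 4}; NE contributions (0, 0, 4, 6), S = 10.
W^NE = Σw_i − S^NE + (Σα_i)·S^NE = 41 + 2.8·10 = 69.
Planner: ∂(Σu_j)/∂s_i = Σα_j − 1 = 2.8 > 0, so everyone contributes w_i; S^SO = 41, W^SO = 41 + 2.8·41 = 155.8.
Deadweight loss = 86.8.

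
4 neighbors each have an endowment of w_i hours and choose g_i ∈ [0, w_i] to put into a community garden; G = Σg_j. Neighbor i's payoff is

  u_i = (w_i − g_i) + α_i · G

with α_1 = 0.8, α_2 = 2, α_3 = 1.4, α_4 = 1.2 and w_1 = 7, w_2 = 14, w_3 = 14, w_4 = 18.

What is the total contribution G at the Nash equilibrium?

46

∂u_i/∂g_i = α_i − 1, so neighbor i contributes w_i if α_i > 1, else 0.
α_i > 1 for i ∈ {2, 3, 4}; NE contributions (0, 14, 14, 18), G = 46.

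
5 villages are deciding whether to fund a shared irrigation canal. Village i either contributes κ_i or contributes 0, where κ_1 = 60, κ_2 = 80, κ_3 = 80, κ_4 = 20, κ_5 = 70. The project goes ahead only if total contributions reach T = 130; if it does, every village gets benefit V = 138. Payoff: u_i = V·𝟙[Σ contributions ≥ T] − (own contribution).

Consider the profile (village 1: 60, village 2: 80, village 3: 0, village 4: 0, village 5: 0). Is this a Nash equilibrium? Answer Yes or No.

Total = 140 ≥ 130: provided.
Village 1 (pledges 60, payoff 78): dropping to 0 → total 80, payoff 0. No gain.
Village 2 (pledges 80, payoff 58): dropping to 0 → total 60, payoff 0. No gain.
Village 3 (pledges 0, payoff 138): pledging 80 → total 220, payoff 58. No gain.
Village 4 (pledges 0, payoff 138): pledging 20 → total 160, payoff 118. No gain.
Village 5 (pledges 0, payoff 138): pledging 70 → total 210, payoff 68. No gain.

Yes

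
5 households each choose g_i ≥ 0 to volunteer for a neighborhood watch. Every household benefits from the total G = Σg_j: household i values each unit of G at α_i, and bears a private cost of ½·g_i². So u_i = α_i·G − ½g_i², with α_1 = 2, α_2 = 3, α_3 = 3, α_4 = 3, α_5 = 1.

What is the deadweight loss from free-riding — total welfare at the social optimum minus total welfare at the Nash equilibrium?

Household i's FOC: ∂u_i/∂g_i = α_i − g_i = 0, so g_i* = α_i.
NE contributions = (2, 3, 3, 3, 1); G = 12.
W^NE = (Σα)·G − ½Σα_i² = 12² − ½·32 = 128.
Planner sets g_i = Σα_j = 12 for every i, so G^SO = 5·12 = 60.
W^SO = (Σα)·G^SO − ½·5·(Σα)² = (5/2)·12² = 360.
Deadweight loss = W^SO − W^NE = 232.

232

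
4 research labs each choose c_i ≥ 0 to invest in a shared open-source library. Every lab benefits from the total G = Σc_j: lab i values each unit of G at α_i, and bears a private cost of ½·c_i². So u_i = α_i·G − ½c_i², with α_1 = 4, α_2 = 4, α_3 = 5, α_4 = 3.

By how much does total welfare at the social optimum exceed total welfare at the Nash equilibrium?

Lab i's FOC: ∂u_i/∂c_i = α_i − c_i = 0, so c_i* = α_i.
NE contributions = (4, 4, 5, 3); G = 16.
W^NE = (Σα)·G − ½Σα_i² = 16² − ½·66 = 223.
Planner sets c_i = Σα_j = 16 for every i, so G^SO = 4·16 = 64.
W^SO = (Σα)·G^SO − ½·4·(Σα)² = (4/2)·16² = 512.
Deadweight loss = W^SO − W^NE = 289.

289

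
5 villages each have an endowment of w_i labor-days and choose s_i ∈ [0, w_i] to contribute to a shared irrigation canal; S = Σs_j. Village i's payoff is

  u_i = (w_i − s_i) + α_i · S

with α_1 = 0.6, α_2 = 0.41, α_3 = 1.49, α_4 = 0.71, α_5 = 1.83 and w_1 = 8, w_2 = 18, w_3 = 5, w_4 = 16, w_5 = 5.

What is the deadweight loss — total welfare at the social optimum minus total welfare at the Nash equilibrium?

∂u_i/∂s_i = α_i − 1, so village i contributes w_i if α_i > 1, else 0.
α_i > 1 for i ∈ {3, 5}; NE contributions (0, 0, 5, 0, 5), S = 10.
W^NE = Σw_i − S^NE + (Σα_i)·S^NE = 52 + 4.04·10 = 92.4.
Planner: ∂(Σu_j)/∂s_i = Σα_j − 1 = 4.04 > 0, so everyone contributes w_i; S^SO = 52, W^SO = 52 + 4.04·52 = 262.08.
Deadweight loss = 169.68.

169.68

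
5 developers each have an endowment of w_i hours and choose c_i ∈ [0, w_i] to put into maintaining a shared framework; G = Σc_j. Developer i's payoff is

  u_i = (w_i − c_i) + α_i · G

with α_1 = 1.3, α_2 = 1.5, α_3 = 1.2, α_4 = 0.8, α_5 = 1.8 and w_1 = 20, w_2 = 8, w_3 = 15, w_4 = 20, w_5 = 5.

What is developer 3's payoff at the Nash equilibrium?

57.6

∂u_i/∂c_i = α_i − 1, so developer i contributes w_i if α_i > 1, else 0.
α_i > 1 for i ∈ {1, 2, 3, 5}; NE contributions (20, 8, 15, 0, 5), G = 48.
u_3 = (15 − 15) + 1.2·48 = 57.6.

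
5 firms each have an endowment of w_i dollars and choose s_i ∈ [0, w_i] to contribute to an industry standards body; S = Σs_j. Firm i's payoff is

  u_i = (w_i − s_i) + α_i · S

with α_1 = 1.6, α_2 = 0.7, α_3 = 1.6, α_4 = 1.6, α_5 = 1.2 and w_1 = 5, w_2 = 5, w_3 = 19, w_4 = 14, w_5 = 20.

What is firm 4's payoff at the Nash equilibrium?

∂u_i/∂s_i = α_i − 1, so firm i contributes w_i if α_i > 1, else 0.
α_i > 1 for i ∈ {1, 3, 4, 5}; NE contributions (5, 0, 19, 14, 20), S = 58.
u_4 = (14 − 14) + 1.6·58 = 92.8.

92.8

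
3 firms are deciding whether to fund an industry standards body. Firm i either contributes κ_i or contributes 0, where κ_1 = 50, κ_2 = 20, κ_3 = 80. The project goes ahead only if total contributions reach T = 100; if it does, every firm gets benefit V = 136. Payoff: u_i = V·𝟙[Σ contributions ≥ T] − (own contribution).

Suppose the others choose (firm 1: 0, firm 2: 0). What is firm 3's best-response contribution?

0

Others' total = 0. Even contributing 80 gives 80 < 100: no benefit either way.
Best response: 0.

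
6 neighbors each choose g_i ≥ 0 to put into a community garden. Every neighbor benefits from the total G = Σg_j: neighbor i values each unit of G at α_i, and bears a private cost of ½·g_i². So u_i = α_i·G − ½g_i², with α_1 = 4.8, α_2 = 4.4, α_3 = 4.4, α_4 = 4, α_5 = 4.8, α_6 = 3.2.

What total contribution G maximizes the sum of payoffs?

153.6

Planner FOC: ∂(Σu_j)/∂g_i = (Σα_j) − g_i = 0, so g_i^SO = Σα_j = 25.6 for every i; G^SO = 153.6.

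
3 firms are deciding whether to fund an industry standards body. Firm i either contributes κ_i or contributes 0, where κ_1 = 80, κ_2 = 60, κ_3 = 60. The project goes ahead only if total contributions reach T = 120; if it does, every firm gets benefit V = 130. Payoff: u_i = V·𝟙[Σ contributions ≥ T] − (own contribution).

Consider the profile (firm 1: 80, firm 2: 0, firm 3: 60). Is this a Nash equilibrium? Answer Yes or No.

Yes

Total = 140 ≥ 120: provided.
Firm 1 (pledges 80, payoff 50): dropping to 0 → total 60, payoff 0. No gain.
Firm 2 (pledges 0, payoff 130): pledging 60 → total 200, payoff 70. No gain.
Firm 3 (pledges 60, payoff 70): dropping to 0 → total 80, payoff 0. No gain.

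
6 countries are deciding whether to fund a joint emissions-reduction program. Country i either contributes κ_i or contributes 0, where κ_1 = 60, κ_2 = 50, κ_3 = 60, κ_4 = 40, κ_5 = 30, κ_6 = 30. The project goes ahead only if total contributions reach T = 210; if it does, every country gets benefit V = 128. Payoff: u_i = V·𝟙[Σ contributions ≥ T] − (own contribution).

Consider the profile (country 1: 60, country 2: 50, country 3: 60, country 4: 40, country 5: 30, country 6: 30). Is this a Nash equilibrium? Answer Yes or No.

No

Total = 270 ≥ 210: provided.
Country 1 (pledges 60, payoff 68): dropping to 0 → total 210, payoff 128. Profitable deviation.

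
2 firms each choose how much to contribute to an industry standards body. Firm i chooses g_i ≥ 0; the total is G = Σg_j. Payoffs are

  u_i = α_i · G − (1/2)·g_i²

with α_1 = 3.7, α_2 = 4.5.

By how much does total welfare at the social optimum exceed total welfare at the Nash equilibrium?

Firm i's FOC: ∂u_i/∂g_i = α_i − g_i = 0, so g_i* = α_i.
NE contributions = (3.7, 4.5); G = 8.2.
W^NE = (Σα)·G − ½Σα_i² = 8.2² − ½·33.94 = 50.27.
Planner sets g_i = Σα_j = 8.2 for every i, so G^SO = 2·8.2 = 16.4.
W^SO = (Σα)·G^SO − ½·2·(Σα)² = (2/2)·8.2² = 67.24.
Deadweight loss = W^SO − W^NE = 16.97.

16.97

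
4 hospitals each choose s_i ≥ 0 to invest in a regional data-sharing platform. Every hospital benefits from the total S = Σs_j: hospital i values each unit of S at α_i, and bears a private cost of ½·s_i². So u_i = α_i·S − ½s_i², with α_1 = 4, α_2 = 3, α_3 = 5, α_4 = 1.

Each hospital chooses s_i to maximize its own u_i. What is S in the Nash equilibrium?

13

Hospital i's FOC: ∂u_i/∂s_i = α_i − s_i = 0, so s_i* = α_i.
NE contributions = (4, 3, 5, 1); S = 13.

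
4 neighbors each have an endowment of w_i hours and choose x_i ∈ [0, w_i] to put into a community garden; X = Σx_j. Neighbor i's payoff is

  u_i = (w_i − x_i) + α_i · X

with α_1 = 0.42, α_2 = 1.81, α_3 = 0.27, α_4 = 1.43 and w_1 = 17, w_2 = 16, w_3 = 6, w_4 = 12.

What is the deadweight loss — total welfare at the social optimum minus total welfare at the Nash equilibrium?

∂u_i/∂x_i = α_i − 1, so neighbor i contributes w_i if α_i > 1, else 0.
α_i > 1 for i ∈ {2, 4}; NE contributions (0, 16, 0, 12), X = 28.
W^NE = Σw_i − X^NE + (Σα_i)·X^NE = 51 + 2.93·28 = 133.04.
Planner: ∂(Σu_j)/∂x_i = Σα_j − 1 = 2.93 > 0, so everyone contributes w_i; X^SO = 51, W^SO = 51 + 2.93·51 = 200.43.
Deadweight loss = 67.39.

67.39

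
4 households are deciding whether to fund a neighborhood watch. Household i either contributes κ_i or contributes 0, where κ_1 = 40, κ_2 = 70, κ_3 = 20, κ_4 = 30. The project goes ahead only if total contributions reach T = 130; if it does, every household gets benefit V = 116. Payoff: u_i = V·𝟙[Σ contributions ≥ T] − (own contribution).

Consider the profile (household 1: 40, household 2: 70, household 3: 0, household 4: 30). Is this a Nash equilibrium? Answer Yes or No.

Yes

Total = 140 ≥ 130: provided.
Household 1 (pledges 40, payoff 76): dropping to 0 → total 100, payoff 0. No gain.
Household 2 (pledges 70, payoff 46): dropping to 0 → total 70, payoff 0. No gain.
Household 3 (pledges 0, payoff 116): pledging 20 → total 160, payoff 96. No gain.
Household 4 (pledges 30, payoff 86): dropping to 0 → total 110, payoff 0. No gain.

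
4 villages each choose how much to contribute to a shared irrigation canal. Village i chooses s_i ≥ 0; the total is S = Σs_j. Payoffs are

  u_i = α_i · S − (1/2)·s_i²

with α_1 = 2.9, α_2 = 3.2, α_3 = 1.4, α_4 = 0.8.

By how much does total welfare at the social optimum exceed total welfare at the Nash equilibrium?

Village i's FOC: ∂u_i/∂s_i = α_i − s_i = 0, so s_i* = α_i.
NE contributions = (2.9, 3.2, 1.4, 0.8); S = 8.3.
W^NE = (Σα)·S − ½Σα_i² = 8.3² − ½·21.25 = 58.265.
Planner sets s_i = Σα_j = 8.3 for every i, so S^SO = 4·8.3 = 33.2.
W^SO = (Σα)·S^SO − ½·4·(Σα)² = (4/2)·8.3² = 137.78.
Deadweight loss = W^SO − W^NE = 79.515.

79.515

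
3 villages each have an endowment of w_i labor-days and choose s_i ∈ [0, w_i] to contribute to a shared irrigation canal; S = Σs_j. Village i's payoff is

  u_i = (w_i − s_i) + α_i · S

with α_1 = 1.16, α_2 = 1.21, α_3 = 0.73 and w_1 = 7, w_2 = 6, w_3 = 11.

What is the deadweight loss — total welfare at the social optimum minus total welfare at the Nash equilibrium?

23.1

∂u_i/∂s_i = α_i − 1, so village i contributes w_i if α_i > 1, else 0.
α_i > 1 for i ∈ {1, 2}; NE contributions (7, 6, 0), S = 13.
W^NE = Σw_i − S^NE + (Σα_i)·S^NE = 24 + 2.1·13 = 51.3.
Planner: ∂(Σu_j)/∂s_i = Σα_j − 1 = 2.1 > 0, so everyone contributes w_i; S^SO = 24, W^SO = 24 + 2.1·24 = 74.4.
Deadweight loss = 23.1.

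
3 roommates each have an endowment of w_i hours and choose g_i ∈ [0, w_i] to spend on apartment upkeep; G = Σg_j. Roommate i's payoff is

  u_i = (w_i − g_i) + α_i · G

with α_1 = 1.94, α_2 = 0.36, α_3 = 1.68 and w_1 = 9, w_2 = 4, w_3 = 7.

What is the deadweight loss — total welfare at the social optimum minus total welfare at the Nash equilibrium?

11.92

∂u_i/∂g_i = α_i − 1, so roommate i contributes w_i if α_i > 1, else 0.
α_i > 1 for i ∈ {1, 3}; NE contributions (9, 0, 7), G = 16.
W^NE = Σw_i − G^NE + (Σα_i)·G^NE = 20 + 2.98·16 = 67.68.
Planner: ∂(Σu_j)/∂g_i = Σα_j − 1 = 2.98 > 0, so everyone contributes w_i; G^SO = 20, W^SO = 20 + 2.98·20 = 79.6.
Deadweight loss = 11.92.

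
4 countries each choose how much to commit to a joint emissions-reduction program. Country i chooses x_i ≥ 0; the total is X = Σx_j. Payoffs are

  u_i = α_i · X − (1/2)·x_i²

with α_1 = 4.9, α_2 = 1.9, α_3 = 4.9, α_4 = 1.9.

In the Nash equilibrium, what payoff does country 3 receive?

54.635

Country i's FOC: ∂u_i/∂x_i = α_i − x_i = 0, so x_i* = α_i.
NE contributions = (4.9, 1.9, 4.9, 1.9); X = 13.6.
u_3 = α_3·X − ½·(x_3)² = 4.9·13.6 − ½·4.9² = 54.635.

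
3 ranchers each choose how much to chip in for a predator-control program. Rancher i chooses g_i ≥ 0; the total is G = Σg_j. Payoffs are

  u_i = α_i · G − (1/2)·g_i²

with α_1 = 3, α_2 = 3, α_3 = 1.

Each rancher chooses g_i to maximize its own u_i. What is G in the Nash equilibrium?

Rancher i's FOC: ∂u_i/∂g_i = α_i − g_i = 0, so g_i* = α_i.
NE contributions = (3, 3, 1); G = 7.

7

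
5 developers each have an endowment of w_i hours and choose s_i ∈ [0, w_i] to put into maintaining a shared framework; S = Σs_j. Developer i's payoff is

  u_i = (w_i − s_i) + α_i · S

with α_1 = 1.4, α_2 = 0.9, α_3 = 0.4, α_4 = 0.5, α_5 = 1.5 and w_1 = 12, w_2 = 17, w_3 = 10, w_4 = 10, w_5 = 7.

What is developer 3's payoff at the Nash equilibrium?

∂u_i/∂s_i = α_i − 1, so developer i contributes w_i if α_i > 1, else 0.
α_i > 1 for i ∈ {1, 5}; NE contributions (12, 0, 0, 0, 7), S = 19.
u_3 = (10 − 0) + 0.4·19 = 17.6.

17.6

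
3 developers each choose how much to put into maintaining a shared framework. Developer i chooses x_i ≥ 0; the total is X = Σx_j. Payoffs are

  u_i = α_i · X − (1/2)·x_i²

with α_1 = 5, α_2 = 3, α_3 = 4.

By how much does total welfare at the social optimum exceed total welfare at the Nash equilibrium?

97

Developer i's FOC: ∂u_i/∂x_i = α_i − x_i = 0, so x_i* = α_i.
NE contributions = (5, 3, 4); X = 12.
W^NE = (Σα)·X − ½Σα_i² = 12² − ½·50 = 119.
Planner sets x_i = Σα_j = 12 for every i, so X^SO = 3·12 = 36.
W^SO = (Σα)·X^SO − ½·3·(Σα)² = (3/2)·12² = 216.
Deadweight loss = W^SO − W^NE = 97.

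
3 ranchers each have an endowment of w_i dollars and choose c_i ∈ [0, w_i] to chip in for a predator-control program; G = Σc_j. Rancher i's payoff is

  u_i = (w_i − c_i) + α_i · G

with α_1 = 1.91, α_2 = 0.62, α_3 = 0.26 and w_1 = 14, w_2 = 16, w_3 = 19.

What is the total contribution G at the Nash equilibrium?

∂u_i/∂c_i = α_i − 1, so rancher i contributes w_i if α_i > 1, else 0.
α_i > 1 for i ∈ {1}; NE contributions (14, 0, 0), G = 14.

14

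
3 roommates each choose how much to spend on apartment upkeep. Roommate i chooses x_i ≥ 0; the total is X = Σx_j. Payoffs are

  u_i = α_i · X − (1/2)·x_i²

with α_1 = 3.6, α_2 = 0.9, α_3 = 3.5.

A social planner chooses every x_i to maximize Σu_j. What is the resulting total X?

Planner FOC: ∂(Σu_j)/∂x_i = (Σα_j) − x_i = 0, so x_i^SO = Σα_j = 8 for every i; X^SO = 24.

24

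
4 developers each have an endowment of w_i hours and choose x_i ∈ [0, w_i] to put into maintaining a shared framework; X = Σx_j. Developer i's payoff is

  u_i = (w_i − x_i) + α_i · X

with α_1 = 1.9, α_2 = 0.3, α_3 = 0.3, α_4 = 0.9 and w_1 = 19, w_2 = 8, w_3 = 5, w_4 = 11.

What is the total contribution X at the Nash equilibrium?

19

∂u_i/∂x_i = α_i − 1, so developer i contributes w_i if α_i > 1, else 0.
α_i > 1 for i ∈ {1}; NE contributions (19, 0, 0, 0), X = 19.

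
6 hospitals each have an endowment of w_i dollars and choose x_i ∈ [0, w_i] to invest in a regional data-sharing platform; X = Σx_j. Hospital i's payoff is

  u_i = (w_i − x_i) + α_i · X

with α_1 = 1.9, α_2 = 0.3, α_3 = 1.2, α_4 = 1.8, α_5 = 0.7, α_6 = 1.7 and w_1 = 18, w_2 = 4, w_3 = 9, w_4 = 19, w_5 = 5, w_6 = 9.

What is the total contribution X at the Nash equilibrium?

55

∂u_i/∂x_i = α_i − 1, so hospital i contributes w_i if α_i > 1, else 0.
α_i > 1 for i ∈ {1, 3, 4, 6}; NE contributions (18, 0, 9, 19, 0, 9), X = 55.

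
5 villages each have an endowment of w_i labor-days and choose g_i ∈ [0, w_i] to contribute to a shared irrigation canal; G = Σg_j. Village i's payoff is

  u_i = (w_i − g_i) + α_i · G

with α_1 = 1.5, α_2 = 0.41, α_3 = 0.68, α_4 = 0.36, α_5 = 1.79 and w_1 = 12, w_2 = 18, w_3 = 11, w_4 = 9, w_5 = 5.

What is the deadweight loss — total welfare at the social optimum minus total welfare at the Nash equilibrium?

∂u_i/∂g_i = α_i − 1, so village i contributes w_i if α_i > 1, else 0.
α_i > 1 for i ∈ {1, 5}; NE contributions (12, 0, 0, 0, 5), G = 17.
W^NE = Σw_i − G^NE + (Σα_i)·G^NE = 55 + 3.74·17 = 118.58.
Planner: ∂(Σu_j)/∂g_i = Σα_j − 1 = 3.74 > 0, so everyone contributes w_i; G^SO = 55, W^SO = 55 + 3.74·55 = 260.7.
Deadweight loss = 142.12.

142.12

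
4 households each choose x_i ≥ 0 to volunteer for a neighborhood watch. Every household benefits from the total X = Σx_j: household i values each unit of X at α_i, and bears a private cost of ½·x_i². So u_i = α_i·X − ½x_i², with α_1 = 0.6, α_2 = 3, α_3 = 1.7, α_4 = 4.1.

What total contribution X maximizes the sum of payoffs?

37.6

Planner FOC: ∂(Σu_j)/∂x_i = (Σα_j) − x_i = 0, so x_i^SO = Σα_j = 9.4 for every i; X^SO = 37.6.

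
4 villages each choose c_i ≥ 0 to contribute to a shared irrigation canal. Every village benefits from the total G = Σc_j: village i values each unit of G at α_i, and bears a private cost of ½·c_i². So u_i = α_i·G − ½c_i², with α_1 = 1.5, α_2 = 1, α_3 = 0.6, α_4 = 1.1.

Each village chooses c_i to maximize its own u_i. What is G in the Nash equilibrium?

4.2

Village i's FOC: ∂u_i/∂c_i = α_i − c_i = 0, so c_i* = α_i.
NE contributions = (1.5, 1, 0.6, 1.1); G = 4.2.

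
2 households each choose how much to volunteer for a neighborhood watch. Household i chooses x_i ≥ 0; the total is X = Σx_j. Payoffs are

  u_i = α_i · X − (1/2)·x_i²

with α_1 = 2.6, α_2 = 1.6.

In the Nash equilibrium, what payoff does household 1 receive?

Household i's FOC: ∂u_i/∂x_i = α_i − x_i = 0, so x_i* = α_i.
NE contributions = (2.6, 1.6); X = 4.2.
u_1 = α_1·X − ½·(x_1)² = 2.6·4.2 − ½·2.6² = 7.54.

7.54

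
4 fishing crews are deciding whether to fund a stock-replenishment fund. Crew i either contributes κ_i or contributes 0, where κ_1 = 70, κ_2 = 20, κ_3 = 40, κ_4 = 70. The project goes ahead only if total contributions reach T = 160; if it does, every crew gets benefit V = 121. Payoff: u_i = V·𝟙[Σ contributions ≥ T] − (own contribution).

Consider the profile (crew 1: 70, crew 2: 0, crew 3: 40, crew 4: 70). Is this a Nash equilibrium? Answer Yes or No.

Total = 180 ≥ 160: provided.
Crew 1 (pledges 70, payoff 51): dropping to 0 → total 110, payoff 0. No gain.
Crew 2 (pledges 0, payoff 121): pledging 20 → total 200, payoff 101. No gain.
Crew 3 (pledges 40, payoff 81): dropping to 0 → total 140, payoff 0. No gain.
Crew 4 (pledges 70, payoff 51): dropping to 0 → total 110, payoff 0. No gain.

Yes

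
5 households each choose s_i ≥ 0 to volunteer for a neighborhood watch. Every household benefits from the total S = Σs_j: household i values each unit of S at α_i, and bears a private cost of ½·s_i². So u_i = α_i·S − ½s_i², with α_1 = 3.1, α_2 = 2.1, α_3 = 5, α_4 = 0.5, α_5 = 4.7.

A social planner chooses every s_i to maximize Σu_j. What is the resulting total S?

77

Planner FOC: ∂(Σu_j)/∂s_i = (Σα_j) − s_i = 0, so s_i^SO = Σα_j = 15.4 for every i; S^SO = 77.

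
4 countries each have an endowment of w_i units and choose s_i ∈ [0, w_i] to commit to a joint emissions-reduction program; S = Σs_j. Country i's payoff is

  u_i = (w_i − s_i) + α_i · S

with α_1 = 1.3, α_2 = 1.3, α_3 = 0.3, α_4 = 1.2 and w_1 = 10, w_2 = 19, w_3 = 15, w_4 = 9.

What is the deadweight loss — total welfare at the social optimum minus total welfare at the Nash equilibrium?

46.5

∂u_i/∂s_i = α_i − 1, so country i contributes w_i if α_i > 1, else 0.
α_i > 1 for i ∈ {1, 2, 4}; NE contributions (10, 19, 0, 9), S = 38.
W^NE = Σw_i − S^NE + (Σα_i)·S^NE = 53 + 3.1·38 = 170.8.
Planner: ∂(Σu_j)/∂s_i = Σα_j − 1 = 3.1 > 0, so everyone contributes w_i; S^SO = 53, W^SO = 53 + 3.1·53 = 217.3.
Deadweight loss = 46.5.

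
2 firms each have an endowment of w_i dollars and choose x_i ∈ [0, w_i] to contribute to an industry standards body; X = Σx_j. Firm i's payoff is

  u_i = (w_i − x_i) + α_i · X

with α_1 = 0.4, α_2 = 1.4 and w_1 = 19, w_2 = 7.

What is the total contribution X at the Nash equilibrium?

7

∂u_i/∂x_i = α_i − 1, so firm i contributes w_i if α_i > 1, else 0.
α_i > 1 for i ∈ {2}; NE contributions (0, 7), X = 7.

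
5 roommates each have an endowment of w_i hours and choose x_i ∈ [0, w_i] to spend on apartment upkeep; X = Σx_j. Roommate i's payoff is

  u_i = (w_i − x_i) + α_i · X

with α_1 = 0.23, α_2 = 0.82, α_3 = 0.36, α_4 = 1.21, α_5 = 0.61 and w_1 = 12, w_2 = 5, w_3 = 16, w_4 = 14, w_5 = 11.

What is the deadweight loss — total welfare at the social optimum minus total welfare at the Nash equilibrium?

∂u_i/∂x_i = α_i − 1, so roommate i contributes w_i if α_i > 1, else 0.
α_i > 1 for i ∈ {4}; NE contributions (0, 0, 0, 14, 0), X = 14.
W^NE = Σw_i − X^NE + (Σα_i)·X^NE = 58 + 2.23·14 = 89.22.
Planner: ∂(Σu_j)/∂x_i = Σα_j − 1 = 2.23 > 0, so everyone contributes w_i; X^SO = 58, W^SO = 58 + 2.23·58 = 187.34.
Deadweight loss = 98.12.

98.12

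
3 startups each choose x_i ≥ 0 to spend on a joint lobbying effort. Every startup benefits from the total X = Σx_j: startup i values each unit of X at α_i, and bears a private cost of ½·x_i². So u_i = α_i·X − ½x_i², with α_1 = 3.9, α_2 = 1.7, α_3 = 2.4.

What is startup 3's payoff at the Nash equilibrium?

16.32

Startup i's FOC: ∂u_i/∂x_i = α_i − x_i = 0, so x_i* = α_i.
NE contributions = (3.9, 1.7, 2.4); X = 8.
u_3 = α_3·X − ½·(x_3)² = 2.4·8 − ½·2.4² = 16.32.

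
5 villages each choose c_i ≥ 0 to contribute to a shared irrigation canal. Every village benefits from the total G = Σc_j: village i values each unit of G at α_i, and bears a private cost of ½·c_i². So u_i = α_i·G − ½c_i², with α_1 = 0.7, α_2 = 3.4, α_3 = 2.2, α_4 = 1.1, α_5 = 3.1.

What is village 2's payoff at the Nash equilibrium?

Village i's FOC: ∂u_i/∂c_i = α_i − c_i = 0, so c_i* = α_i.
NE contributions = (0.7, 3.4, 2.2, 1.1, 3.1); G = 10.5.
u_2 = α_2·G − ½·(c_2)² = 3.4·10.5 − ½·3.4² = 29.92.

29.92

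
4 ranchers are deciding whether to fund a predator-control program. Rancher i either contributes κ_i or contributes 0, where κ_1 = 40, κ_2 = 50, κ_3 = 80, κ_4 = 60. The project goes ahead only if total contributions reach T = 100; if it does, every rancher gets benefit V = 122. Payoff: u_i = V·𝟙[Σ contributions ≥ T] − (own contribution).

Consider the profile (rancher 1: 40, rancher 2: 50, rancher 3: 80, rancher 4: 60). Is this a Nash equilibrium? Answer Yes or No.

Total = 230 ≥ 100: provided.
Rancher 1 (pledges 40, payoff 82): dropping to 0 → total 190, payoff 122. Profitable deviation.

No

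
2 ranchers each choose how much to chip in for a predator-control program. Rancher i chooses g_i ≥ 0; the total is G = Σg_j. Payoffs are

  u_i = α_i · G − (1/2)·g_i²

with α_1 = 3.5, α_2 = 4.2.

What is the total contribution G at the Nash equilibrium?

Rancher i's FOC: ∂u_i/∂g_i = α_i − g_i = 0, so g_i* = α_i.
NE contributions = (3.5, 4.2); G = 7.7.

7.7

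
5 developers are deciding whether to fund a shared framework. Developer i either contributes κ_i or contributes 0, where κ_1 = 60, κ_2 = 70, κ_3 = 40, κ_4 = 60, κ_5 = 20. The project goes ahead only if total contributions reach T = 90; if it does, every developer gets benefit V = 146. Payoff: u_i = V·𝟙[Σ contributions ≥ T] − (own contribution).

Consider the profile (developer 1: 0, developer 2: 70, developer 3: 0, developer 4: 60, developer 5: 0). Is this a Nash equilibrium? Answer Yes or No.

Total = 130 ≥ 90: provided.
Developer 1 (pledges 0, payoff 146): pledging 60 → total 190, payoff 86. No gain.
Developer 2 (pledges 70, payoff 76): dropping to 0 → total 60, payoff 0. No gain.
Developer 3 (pledges 0, payoff 146): pledging 40 → total 170, payoff 106. No gain.
Developer 4 (pledges 60, payoff 86): dropping to 0 → total 70, payoff 0. No gain.
Developer 5 (pledges 0, payoff 146): pledging 20 → total 150, payoff 126. No gain.

Yes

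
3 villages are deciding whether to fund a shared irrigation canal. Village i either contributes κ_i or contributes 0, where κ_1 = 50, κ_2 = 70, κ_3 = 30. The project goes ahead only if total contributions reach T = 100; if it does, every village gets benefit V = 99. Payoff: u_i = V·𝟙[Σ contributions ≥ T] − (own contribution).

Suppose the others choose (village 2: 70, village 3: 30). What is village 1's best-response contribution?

0

Others' total = 100 ≥ 100; contributing adds cost 50 for no extra benefit.
Best response: 0.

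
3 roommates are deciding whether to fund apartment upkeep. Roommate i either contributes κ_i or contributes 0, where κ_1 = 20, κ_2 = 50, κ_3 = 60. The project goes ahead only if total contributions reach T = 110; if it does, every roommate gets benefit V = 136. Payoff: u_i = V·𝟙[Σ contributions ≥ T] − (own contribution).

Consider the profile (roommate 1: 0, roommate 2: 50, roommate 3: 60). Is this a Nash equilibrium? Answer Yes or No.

Yes

Total = 110 ≥ 110: provided.
Roommate 1 (pledges 0, payoff 136): pledging 20 → total 130, payoff 116. No gain.
Roommate 2 (pledges 50, payoff 86): dropping to 0 → total 60, payoff 0. No gain.
Roommate 3 (pledges 60, payoff 76): dropping to 0 → total 50, payoff 0. No gain.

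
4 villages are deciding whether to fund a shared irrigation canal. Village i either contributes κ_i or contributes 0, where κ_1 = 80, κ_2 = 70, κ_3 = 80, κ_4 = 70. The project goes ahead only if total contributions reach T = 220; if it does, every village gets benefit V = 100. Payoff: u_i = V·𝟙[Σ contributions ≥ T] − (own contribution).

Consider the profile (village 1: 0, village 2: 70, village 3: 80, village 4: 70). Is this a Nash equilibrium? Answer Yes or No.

Yes

Total = 220 ≥ 220: provided.
Village 1 (pledges 0, payoff 100): pledging 80 → total 300, payoff 20. No gain.
Village 2 (pledges 70, payoff 30): dropping to 0 → total 150, payoff 0. No gain.
Village 3 (pledges 80, payoff 20): dropping to 0 → total 140, payoff 0. No gain.
Village 4 (pledges 70, payoff 30): dropping to 0 → total 150, payoff 0. No gain.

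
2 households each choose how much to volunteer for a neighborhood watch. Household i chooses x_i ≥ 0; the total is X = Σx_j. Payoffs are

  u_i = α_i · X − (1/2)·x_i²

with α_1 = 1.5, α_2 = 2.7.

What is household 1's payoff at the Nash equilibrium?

5.175

Household i's FOC: ∂u_i/∂x_i = α_i − x_i = 0, so x_i* = α_i.
NE contributions = (1.5, 2.7); X = 4.2.
u_1 = α_1·X − ½·(x_1)² = 1.5·4.2 − ½·1.5² = 5.175.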